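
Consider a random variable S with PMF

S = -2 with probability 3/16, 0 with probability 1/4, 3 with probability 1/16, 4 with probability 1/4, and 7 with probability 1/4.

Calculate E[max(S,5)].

5.5

E[max(S,5)] = Σ max(s,5)·P(S=s)
 = 5·3/16 + 5·1/4 + 5·1/16 + 5·1/4 + 7·1/4
 = 15/16 + 5/4 + 5/16 + 5/4 + 7/4
 = 11/2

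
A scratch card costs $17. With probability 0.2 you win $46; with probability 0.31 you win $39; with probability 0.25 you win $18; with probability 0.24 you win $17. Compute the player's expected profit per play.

E[payout] = 46·0.2 + 39·0.31 + 18·0.25 + 17·0.24
 = 9.2 + 12.09 + 4.5 + 4.08
 = 29.87
Net = 29.87 - 17 = 12.87

12.87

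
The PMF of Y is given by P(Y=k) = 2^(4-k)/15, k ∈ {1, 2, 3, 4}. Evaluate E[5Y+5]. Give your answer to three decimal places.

13.667

E[5Y+5] = Σ (5y+5)·P(Y=y)
 = 10·8/15 + 15·4/15 + 20·2/15 + 25·1/15
 = 16/3 + 4 + 8/3 + 5/3
 = 41/3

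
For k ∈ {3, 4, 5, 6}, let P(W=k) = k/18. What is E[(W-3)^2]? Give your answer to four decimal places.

E[(W-3)^2] = Σ (w-3)^2·P(W=w)
 = 0·1/6 + 1·2/9 + 4·5/18 + 9·1/3
 = 0 + 2/9 + 10/9 + 3
 = 13/3

4.3333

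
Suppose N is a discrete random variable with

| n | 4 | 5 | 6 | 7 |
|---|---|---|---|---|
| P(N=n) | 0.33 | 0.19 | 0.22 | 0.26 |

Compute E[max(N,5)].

5.74

E[max(N,5)] = Σ max(n,5)·P(N=n)
 = 5·0.33 + 5·0.19 + 6·0.22 + 7·0.26
 = 1.65 + 0.95 + 1.32 + 1.82
 = 5.74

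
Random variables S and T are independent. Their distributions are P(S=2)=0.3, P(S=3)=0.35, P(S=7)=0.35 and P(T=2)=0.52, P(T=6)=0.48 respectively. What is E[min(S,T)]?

E[min(S,T)] = Σ_s Σ_t min(s,t) · P(S=s)P(T=t)
 = 2·0.156 + 2·0.144 + 2·0.182 + 3·0.168 + 2·0.182 + 6·0.168
 = 0.312 + 0.288 + 0.364 + 0.504 + 0.364 + 1.008
 = 2.84

2.84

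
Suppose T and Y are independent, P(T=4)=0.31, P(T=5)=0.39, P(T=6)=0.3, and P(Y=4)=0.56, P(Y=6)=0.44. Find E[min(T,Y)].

4.4356

E[min(T,Y)] = Σ_t Σ_y min(t,y) · P(T=t)P(Y=y)
 = 4·0.1736 + 4·0.1364 + 4·0.2184 + 5·0.1716 + 4·0.168 + 6·0.132
 = 0.6944 + 0.5456 + 0.8736 + 0.858 + 0.672 + 0.792
 = 4.4356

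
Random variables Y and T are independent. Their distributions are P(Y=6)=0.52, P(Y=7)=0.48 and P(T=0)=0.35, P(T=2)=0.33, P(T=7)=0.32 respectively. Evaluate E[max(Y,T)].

E[max(Y,T)] = Σ_y Σ_t max(y,t) · P(Y=y)P(T=t)
 = 6·0.182 + 6·0.1716 + 7·0.1664 + 7·0.168 + 7·0.1584 + 7·0.1536
 = 1.092 + 1.0296 + 1.1648 + 1.176 + 1.1088 + 1.0752
 = 6.6464

6.6464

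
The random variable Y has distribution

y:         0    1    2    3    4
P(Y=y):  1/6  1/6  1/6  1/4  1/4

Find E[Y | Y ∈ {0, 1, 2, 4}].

2

P(Y ∈ {0, 1, 2, 4}) = 1/6 + 1/6 + 1/6 + 1/4 = 3/4.
E[Y | Y ∈ {0, 1, 2, 4}] = [0·1/6 + 1·1/6 + 2·1/6 + 4·1/4] / (3/4)
 = 3/2 / (3/4)
 = 2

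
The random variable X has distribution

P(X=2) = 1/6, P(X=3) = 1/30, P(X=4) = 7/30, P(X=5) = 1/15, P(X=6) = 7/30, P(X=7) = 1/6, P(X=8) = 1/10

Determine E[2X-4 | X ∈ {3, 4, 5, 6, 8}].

P(X ∈ {3, 4, 5, 6, 8}) = 1/30 + 7/30 + 1/15 + 7/30 + 1/10 = 2/3.
E[2X-4 | X ∈ {3, 4, 5, 6, 8}] = [2·1/30 + 4·7/30 + 6·1/15 + 8·7/30 + 12·1/10] / (2/3)
 = 67/15 / (2/3)
 = 67/10

6.7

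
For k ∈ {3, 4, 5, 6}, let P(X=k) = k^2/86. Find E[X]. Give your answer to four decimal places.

5.0233

E[X] = Σ x·P(X=x)
 = 3·9/86 + 4·8/43 + 5·25/86 + 6·18/43
 = 27/86 + 32/43 + 125/86 + 108/43
 = 216/43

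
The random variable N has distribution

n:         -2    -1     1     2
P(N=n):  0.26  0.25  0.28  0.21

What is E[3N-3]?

E[3N-3] = Σ (3n-3)·P(N=n)
 = (-9)·0.26 + (-6)·0.25 + 0·0.28 + 3·0.21
 = (-2.34) + (-1.5) + 0 + 0.63
 = -3.21

-3.21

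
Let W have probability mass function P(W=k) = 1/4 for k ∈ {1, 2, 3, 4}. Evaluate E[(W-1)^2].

E[(W-1)^2] = Σ (w-1)^2·P(W=w)
 = 0·1/4 + 1·1/4 + 4·1/4 + 9·1/4
 = 0 + 1/4 + 1 + 9/4
 = 7/2

3.5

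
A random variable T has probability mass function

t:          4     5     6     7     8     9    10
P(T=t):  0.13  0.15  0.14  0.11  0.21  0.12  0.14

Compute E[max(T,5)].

E[max(T,5)] = Σ max(t,5)·P(T=t)
 = 5·0.13 + 5·0.15 + 6·0.14 + 7·0.11 + 8·0.21 + 9·0.12 + 10·0.14
 = 0.65 + 0.75 + 0.84 + 0.77 + 1.68 + 1.08 + 1.4
 = 7.17

7.17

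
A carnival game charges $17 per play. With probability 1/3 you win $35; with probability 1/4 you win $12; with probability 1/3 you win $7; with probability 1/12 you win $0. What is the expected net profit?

E[payout] = 35·1/3 + 12·1/4 + 7·1/3 + 0·1/12
 = 35/3 + 3 + 7/3 + 0
 = 17
Net = 17 - 17 = 0

0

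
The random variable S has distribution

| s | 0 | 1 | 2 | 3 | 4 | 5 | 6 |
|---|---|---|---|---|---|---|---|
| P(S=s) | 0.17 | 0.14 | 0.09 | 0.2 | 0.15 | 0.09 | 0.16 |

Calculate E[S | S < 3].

P(S < 3) = 0.17 + 0.14 + 0.09 = 0.4.
E[S | S < 3] = [0·0.17 + 1·0.14 + 2·0.09] / 0.4
 = 0.32 / 0.4
 = 4/5

0.8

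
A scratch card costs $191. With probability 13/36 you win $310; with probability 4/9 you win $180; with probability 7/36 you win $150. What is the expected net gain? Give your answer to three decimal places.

30.111

E[payout] = 310·13/36 + 180·4/9 + 150·7/36
 = 2015/18 + 80 + 175/6
 = 1990/9
Net = 1990/9 - 191 = 271/9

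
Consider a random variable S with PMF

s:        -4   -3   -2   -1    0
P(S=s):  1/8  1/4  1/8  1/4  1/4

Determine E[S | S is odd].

P(S is odd) = 1/4 + 1/4 = 1/2.
E[S | S is odd] = [(-3)·1/4 + (-1)·1/4] / (1/2)
 = -1 / (1/2)
 = -2

-2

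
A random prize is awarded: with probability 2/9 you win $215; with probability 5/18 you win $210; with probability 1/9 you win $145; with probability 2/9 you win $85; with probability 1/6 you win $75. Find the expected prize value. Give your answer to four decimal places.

153.6111

E[payout] = 215·2/9 + 210·5/18 + 145·1/9 + 85·2/9 + 75·1/6
 = 430/9 + 175/3 + 145/9 + 170/9 + 25/2
 = 2765/18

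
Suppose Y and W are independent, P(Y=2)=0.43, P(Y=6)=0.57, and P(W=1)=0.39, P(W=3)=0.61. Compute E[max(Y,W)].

4.5423

E[max(Y,W)] = Σ_y Σ_w max(y,w) · P(Y=y)P(W=w)
 = 2·0.1677 + 3·0.2623 + 6·0.2223 + 6·0.3477
 = 0.3354 + 0.7869 + 1.3338 + 2.0862
 = 4.5423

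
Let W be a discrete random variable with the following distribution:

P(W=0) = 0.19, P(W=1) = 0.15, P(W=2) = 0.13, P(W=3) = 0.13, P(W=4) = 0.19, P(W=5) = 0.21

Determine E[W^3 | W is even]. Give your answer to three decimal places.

25.882

P(W is even) = 0.19 + 0.13 + 0.19 = 0.51.
E[W^3 | W is even] = [0·0.19 + 8·0.13 + 64·0.19] / 0.51
 = 13.2 / 0.51
 = 440/17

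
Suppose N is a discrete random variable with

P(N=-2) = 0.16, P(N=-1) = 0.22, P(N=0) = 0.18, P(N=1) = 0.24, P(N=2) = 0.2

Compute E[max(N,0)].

0.64

E[max(N,0)] = Σ max(n,0)·P(N=n)
 = 0·0.16 + 0·0.22 + 0·0.18 + 1·0.24 + 2·0.2
 = 0 + 0 + 0 + 0.24 + 0.4
 = 0.64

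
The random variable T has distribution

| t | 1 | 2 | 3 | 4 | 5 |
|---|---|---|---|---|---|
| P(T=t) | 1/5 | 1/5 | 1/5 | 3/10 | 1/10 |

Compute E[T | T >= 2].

3.375

P(T >= 2) = 1/5 + 1/5 + 3/10 + 1/10 = 4/5.
E[T | T >= 2] = [2·1/5 + 3·1/5 + 4·3/10 + 5·1/10] / (4/5)
 = 27/10 / (4/5)
 = 27/8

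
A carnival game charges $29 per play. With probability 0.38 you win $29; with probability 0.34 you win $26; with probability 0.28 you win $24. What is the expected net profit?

E[payout] = 29·0.38 + 26·0.34 + 24·0.28
 = 11.02 + 8.84 + 6.72
 = 26.58
Net = 26.58 - 29 = -2.42

-2.42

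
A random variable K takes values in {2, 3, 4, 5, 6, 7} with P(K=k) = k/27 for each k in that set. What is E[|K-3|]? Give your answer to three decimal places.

E[|K-3|] = Σ |k-3|·P(K=k)
 = 1·2/27 + 0·1/9 + 1·4/27 + 2·5/27 + 3·2/9 + 4·7/27
 = 2/27 + 0 + 4/27 + 10/27 + 2/3 + 28/27
 = 62/27

2.296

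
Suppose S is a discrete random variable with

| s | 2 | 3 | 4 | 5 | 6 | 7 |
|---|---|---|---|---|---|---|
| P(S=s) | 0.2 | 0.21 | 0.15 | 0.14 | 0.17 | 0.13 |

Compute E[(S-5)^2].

E[(S-5)^2] = Σ (s-5)^2·P(S=s)
 = 9·0.2 + 4·0.21 + 1·0.15 + 0·0.14 + 1·0.17 + 4·0.13
 = 1.8 + 0.84 + 0.15 + 0 + 0.17 + 0.52
 = 3.48

3.48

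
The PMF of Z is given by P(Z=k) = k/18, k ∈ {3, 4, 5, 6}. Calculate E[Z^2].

E[Z^2] = Σ z^2·P(Z=z)
 = 9·1/6 + 16·2/9 + 25·5/18 + 36·1/3
 = 3/2 + 32/9 + 125/18 + 12
 = 24

24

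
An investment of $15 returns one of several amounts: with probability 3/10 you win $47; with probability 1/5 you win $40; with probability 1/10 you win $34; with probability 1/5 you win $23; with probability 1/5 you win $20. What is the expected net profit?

19.1

E[payout] = 47·3/10 + 40·1/5 + 34·1/10 + 23·1/5 + 20·1/5
 = 141/10 + 8 + 17/5 + 23/5 + 4
 = 341/10
Net = 341/10 - 15 = 191/10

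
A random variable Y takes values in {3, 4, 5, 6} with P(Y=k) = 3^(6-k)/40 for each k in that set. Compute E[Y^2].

12.45

E[Y^2] = Σ y^2·P(Y=y)
 = 9·27/40 + 16·9/40 + 25·3/40 + 36·1/40
 = 243/40 + 18/5 + 15/8 + 9/10
 = 249/20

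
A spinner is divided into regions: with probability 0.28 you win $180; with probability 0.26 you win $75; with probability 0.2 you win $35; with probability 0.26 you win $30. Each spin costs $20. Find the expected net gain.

64.7

E[payout] = 180·0.28 + 75·0.26 + 35·0.2 + 30·0.26
 = 50.4 + 19.5 + 7 + 7.8
 = 84.7
Net = 84.7 - 20 = 64.7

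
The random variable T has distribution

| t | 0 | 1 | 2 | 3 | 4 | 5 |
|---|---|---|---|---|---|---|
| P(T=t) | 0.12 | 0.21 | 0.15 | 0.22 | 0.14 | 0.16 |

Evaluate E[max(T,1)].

E[max(T,1)] = Σ max(t,1)·P(T=t)
 = 1·0.12 + 1·0.21 + 2·0.15 + 3·0.22 + 4·0.14 + 5·0.16
 = 0.12 + 0.21 + 0.3 + 0.66 + 0.56 + 0.8
 = 2.65

2.65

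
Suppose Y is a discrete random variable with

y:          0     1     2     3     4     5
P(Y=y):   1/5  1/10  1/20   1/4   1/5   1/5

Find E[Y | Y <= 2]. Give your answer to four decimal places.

0.5714

P(Y <= 2) = 1/5 + 1/10 + 1/20 = 7/20.
E[Y | Y <= 2] = [0·1/5 + 1·1/10 + 2·1/20] / (7/20)
 = 1/5 / (7/20)
 = 4/7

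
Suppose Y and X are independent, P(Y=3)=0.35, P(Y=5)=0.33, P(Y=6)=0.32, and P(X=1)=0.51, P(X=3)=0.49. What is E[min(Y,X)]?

1.98

E[min(Y,X)] = Σ_y Σ_x min(y,x) · P(Y=y)P(X=x)
 = 1·0.1785 + 3·0.1715 + 1·0.1683 + 3·0.1617 + 1·0.1632 + 3·0.1568
 = 0.1785 + 0.5145 + 0.1683 + 0.4851 + 0.1632 + 0.4704
 = 1.98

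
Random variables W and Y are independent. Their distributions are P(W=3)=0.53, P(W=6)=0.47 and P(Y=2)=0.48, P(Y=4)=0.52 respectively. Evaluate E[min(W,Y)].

2.7644

E[min(W,Y)] = Σ_w Σ_y min(w,y) · P(W=w)P(Y=y)
 = 2·0.2544 + 3·0.2756 + 2·0.2256 + 4·0.2444
 = 0.5088 + 0.8268 + 0.4512 + 0.9776
 = 2.7644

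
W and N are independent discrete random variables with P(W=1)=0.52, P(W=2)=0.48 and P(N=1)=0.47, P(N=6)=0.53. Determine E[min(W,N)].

1.2544

E[min(W,N)] = Σ_w Σ_n min(w,n) · P(W=w)P(N=n)
 = 1·0.2444 + 1·0.2756 + 1·0.2256 + 2·0.2544
 = 0.2444 + 0.2756 + 0.2256 + 0.5088
 = 1.2544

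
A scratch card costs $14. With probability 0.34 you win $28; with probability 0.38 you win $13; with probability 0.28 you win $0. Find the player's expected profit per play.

0.46

E[payout] = 28·0.34 + 13·0.38 + 0·0.28
 = 9.52 + 4.94 + 0
 = 14.46
Net = 14.46 - 14 = 0.46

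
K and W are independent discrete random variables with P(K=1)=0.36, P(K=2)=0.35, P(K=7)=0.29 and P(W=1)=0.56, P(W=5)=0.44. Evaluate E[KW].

8.5284

E[KW] = Σ_k Σ_w kw · P(K=k)P(W=w)
 = 1·0.2016 + 5·0.1584 + 2·0.196 + 10·0.154 + 7·0.1624 + 35·0.1276
 = 0.2016 + 0.792 + 0.392 + 1.54 + 1.1368 + 4.466
 = 8.5284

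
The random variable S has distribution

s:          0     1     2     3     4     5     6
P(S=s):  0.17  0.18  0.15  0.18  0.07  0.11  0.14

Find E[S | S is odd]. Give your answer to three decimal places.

P(S is odd) = 0.18 + 0.18 + 0.11 = 0.47.
E[S | S is odd] = [1·0.18 + 3·0.18 + 5·0.11] / 0.47
 = 1.27 / 0.47
 = 127/47

2.702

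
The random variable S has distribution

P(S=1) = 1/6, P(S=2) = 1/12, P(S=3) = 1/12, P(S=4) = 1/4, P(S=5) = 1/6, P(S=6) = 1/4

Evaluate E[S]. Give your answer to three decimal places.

E[S] = Σ s·P(S=s)
 = 1·1/6 + 2·1/12 + 3·1/12 + 4·1/4 + 5·1/6 + 6·1/4
 = 1/6 + 1/6 + 1/4 + 1 + 5/6 + 3/2
 = 47/12

3.917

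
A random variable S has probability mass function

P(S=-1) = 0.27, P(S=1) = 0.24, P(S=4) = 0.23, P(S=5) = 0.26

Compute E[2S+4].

8.38

E[2S+4] = Σ (2s+4)·P(S=s)
 = 2·0.27 + 6·0.24 + 12·0.23 + 14·0.26
 = 0.54 + 1.44 + 2.76 + 3.64
 = 8.38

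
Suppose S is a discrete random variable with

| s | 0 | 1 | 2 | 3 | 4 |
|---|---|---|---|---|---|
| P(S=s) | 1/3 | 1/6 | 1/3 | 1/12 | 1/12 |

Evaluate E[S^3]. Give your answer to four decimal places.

E[S^3] = Σ s^3·P(S=s)
 = 0·1/3 + 1·1/6 + 8·1/3 + 27·1/12 + 64·1/12
 = 0 + 1/6 + 8/3 + 9/4 + 16/3
 = 125/12

10.4167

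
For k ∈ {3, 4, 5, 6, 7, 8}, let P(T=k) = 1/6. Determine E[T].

E[T] = Σ t·P(T=t)
 = 3·1/6 + 4·1/6 + 5·1/6 + 6·1/6 + 7·1/6 + 8·1/6
 = 1/2 + 2/3 + 5/6 + 1 + 7/6 + 4/3
 = 11/2

5.5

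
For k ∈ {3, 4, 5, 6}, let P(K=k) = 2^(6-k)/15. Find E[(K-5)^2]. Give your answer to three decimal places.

E[(K-5)^2] = Σ (k-5)^2·P(K=k)
 = 4·8/15 + 1·4/15 + 0·2/15 + 1·1/15
 = 32/15 + 4/15 + 0 + 1/15
 = 37/15

2.467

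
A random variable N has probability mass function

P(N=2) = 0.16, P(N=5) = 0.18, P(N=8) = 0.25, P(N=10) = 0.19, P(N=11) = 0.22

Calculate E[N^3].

E[N^3] = Σ n^3·P(N=n)
 = 8·0.16 + 125·0.18 + 512·0.25 + 1000·0.19 + 1331·0.22
 = 1.28 + 22.5 + 128 + 190 + 292.82
 = 634.6

634.6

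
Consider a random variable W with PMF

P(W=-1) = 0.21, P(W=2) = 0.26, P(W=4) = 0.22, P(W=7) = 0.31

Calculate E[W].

E[W] = Σ w·P(W=w)
 = (-1)·0.21 + 2·0.26 + 4·0.22 + 7·0.31
 = (-0.21) + 0.52 + 0.88 + 2.17
 = 3.36

3.36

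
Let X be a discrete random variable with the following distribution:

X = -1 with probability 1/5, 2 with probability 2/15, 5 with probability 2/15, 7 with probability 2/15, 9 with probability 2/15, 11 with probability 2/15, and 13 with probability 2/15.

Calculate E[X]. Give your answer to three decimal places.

6.067

E[X] = Σ x·P(X=x)
 = (-1)·1/5 + 2·2/15 + 5·2/15 + 7·2/15 + 9·2/15 + 11·2/15 + 13·2/15
 = (-1/5) + 4/15 + 2/3 + 14/15 + 6/5 + 22/15 + 26/15
 = 91/15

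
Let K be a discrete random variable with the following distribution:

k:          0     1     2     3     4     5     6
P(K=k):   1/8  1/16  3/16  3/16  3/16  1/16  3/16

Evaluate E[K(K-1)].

E[K(K-1)] = Σ k(k-1)·P(K=k)
 = 0·1/8 + 0·1/16 + 2·3/16 + 6·3/16 + 12·3/16 + 20·1/16 + 30·3/16
 = 0 + 0 + 3/8 + 9/8 + 9/4 + 5/4 + 45/8
 = 85/8

10.625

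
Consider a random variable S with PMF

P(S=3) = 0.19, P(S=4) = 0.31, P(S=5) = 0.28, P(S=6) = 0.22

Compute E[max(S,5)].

E[max(S,5)] = Σ max(s,5)·P(S=s)
 = 5·0.19 + 5·0.31 + 5·0.28 + 6·0.22
 = 0.95 + 1.55 + 1.4 + 1.32
 = 5.22

5.22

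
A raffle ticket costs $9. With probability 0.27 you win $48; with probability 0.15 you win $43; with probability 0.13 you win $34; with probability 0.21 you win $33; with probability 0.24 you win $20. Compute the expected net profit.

26.56

E[payout] = 48·0.27 + 43·0.15 + 34·0.13 + 33·0.21 + 20·0.24
 = 12.96 + 6.45 + 4.42 + 6.93 + 4.8
 = 35.56
Net = 35.56 - 9 = 26.56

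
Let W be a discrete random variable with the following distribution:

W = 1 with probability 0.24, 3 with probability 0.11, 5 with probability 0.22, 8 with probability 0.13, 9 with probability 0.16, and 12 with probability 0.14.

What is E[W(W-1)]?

42.34

E[W(W-1)] = Σ w(w-1)·P(W=w)
 = 0·0.24 + 6·0.11 + 20·0.22 + 56·0.13 + 72·0.16 + 132·0.14
 = 0 + 0.66 + 4.4 + 7.28 + 11.52 + 18.48
 = 42.34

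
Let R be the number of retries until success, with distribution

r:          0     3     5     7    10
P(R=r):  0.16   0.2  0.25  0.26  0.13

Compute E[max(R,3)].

5.45

E[max(R,3)] = Σ max(r,3)·P(R=r)
 = 3·0.16 + 3·0.2 + 5·0.25 + 7·0.26 + 10·0.13
 = 0.48 + 0.6 + 1.25 + 1.82 + 1.3
 = 5.45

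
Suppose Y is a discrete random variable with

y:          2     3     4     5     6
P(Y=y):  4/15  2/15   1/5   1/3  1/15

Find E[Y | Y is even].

3.25

P(Y is even) = 4/15 + 1/5 + 1/15 = 8/15.
E[Y | Y is even] = [2·4/15 + 4·1/5 + 6·1/15] / (8/15)
 = 26/15 / (8/15)
 = 13/4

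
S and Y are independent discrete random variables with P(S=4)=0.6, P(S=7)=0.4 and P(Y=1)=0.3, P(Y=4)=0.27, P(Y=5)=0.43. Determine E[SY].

18.356

E[SY] = Σ_s Σ_y sy · P(S=s)P(Y=y)
 = 4·0.18 + 16·0.162 + 20·0.258 + 7·0.12 + 28·0.108 + 35·0.172
 = 0.72 + 2.592 + 5.16 + 0.84 + 3.024 + 6.02
 = 18.356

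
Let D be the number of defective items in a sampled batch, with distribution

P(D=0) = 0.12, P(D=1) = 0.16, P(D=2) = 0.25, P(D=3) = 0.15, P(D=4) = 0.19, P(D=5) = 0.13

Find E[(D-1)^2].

4.76

E[(D-1)^2] = Σ (d-1)^2·P(D=d)
 = 1·0.12 + 0·0.16 + 1·0.25 + 4·0.15 + 9·0.19 + 16·0.13
 = 0.12 + 0 + 0.25 + 0.6 + 1.71 + 2.08
 = 4.76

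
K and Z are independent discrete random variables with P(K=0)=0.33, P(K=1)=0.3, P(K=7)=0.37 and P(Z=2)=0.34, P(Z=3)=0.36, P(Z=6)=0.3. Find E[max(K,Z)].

4.8328

E[max(K,Z)] = Σ_k Σ_z max(k,z) · P(K=k)P(Z=z)
 = 2·0.1122 + 3·0.1188 + 6·0.099 + 2·0.102 + 3·0.108 + 6·0.09 + 7·0.1258 + 7·0.1332 + 7·0.111
 = 0.2244 + 0.3564 + 0.594 + 0.204 + 0.324 + 0.54 + 0.8806 + 0.9324 + 0.777
 = 4.8328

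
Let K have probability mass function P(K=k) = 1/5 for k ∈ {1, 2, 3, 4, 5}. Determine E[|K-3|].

E[|K-3|] = Σ |k-3|·P(K=k)
 = 2·1/5 + 1·1/5 + 0·1/5 + 1·1/5 + 2·1/5
 = 2/5 + 1/5 + 0 + 1/5 + 2/5
 = 6/5

1.2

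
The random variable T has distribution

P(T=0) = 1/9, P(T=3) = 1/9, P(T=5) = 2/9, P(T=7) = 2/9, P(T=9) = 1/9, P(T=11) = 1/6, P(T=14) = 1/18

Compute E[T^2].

E[T^2] = Σ t^2·P(T=t)
 = 0·1/9 + 9·1/9 + 25·2/9 + 49·2/9 + 81·1/9 + 121·1/6 + 196·1/18
 = 0 + 1 + 50/9 + 98/9 + 9 + 121/6 + 98/9
 = 115/2

57.5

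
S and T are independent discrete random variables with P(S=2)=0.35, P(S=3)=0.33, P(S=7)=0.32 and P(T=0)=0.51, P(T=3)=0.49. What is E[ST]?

E[ST] = Σ_s Σ_t st · P(S=s)P(T=t)
 = 0·0.1785 + 6·0.1715 + 0·0.1683 + 9·0.1617 + 0·0.1632 + 21·0.1568
 = 0 + 1.029 + 0 + 1.4553 + 0 + 3.2928
 = 5.7771

5.7771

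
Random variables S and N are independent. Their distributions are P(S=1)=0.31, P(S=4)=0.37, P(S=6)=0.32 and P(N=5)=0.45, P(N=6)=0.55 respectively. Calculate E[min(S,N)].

3.566

E[min(S,N)] = Σ_s Σ_n min(s,n) · P(S=s)P(N=n)
 = 1·0.1395 + 1·0.1705 + 4·0.1665 + 4·0.2035 + 5·0.144 + 6·0.176
 = 0.1395 + 0.1705 + 0.666 + 0.814 + 0.72 + 1.056
 = 3.566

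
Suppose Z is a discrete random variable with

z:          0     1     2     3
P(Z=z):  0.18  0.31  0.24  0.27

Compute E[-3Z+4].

-0.8

E[-3Z+4] = Σ (-3z+4)·P(Z=z)
 = 4·0.18 + 1·0.31 + (-2)·0.24 + (-5)·0.27
 = 0.72 + 0.31 + (-0.48) + (-1.35)
 = -0.8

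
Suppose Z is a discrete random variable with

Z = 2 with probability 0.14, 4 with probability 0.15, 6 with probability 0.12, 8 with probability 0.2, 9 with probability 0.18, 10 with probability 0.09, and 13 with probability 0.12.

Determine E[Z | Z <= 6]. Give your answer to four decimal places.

3.9024

P(Z <= 6) = 0.14 + 0.15 + 0.12 = 0.41.
E[Z | Z <= 6] = [2·0.14 + 4·0.15 + 6·0.12] / 0.41
 = 1.6 / 0.41
 = 160/41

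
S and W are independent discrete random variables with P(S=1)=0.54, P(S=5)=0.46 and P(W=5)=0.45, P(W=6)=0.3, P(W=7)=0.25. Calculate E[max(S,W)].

E[max(S,W)] = Σ_s Σ_w max(s,w) · P(S=s)P(W=w)
 = 5·0.243 + 6·0.162 + 7·0.135 + 5·0.207 + 6·0.138 + 7·0.115
 = 1.215 + 0.972 + 0.945 + 1.035 + 0.828 + 0.805
 = 5.8

5.8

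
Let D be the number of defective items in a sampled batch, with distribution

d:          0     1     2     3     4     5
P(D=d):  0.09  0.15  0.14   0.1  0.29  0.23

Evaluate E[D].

E[D] = Σ d·P(D=d)
 = 0·0.09 + 1·0.15 + 2·0.14 + 3·0.1 + 4·0.29 + 5·0.23
 = 0 + 0.15 + 0.28 + 0.3 + 1.16 + 1.15
 = 3.04

3.04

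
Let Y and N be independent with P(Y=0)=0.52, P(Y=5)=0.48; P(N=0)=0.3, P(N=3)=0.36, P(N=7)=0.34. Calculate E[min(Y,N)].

1.3344

E[min(Y,N)] = Σ_y Σ_n min(y,n) · P(Y=y)P(N=n)
 = 0·0.156 + 0·0.1872 + 0·0.1768 + 0·0.144 + 3·0.1728 + 5·0.1632
 = 0 + 0 + 0 + 0 + 0.5184 + 0.816
 = 1.3344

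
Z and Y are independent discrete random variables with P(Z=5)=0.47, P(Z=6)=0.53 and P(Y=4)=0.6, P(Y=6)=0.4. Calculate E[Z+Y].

10.33

E[Z+Y] = Σ_z Σ_y (z+y) · P(Z=z)P(Y=y)
 = 9·0.282 + 11·0.188 + 10·0.318 + 12·0.212
 = 2.538 + 2.068 + 3.18 + 2.544
 = 10.33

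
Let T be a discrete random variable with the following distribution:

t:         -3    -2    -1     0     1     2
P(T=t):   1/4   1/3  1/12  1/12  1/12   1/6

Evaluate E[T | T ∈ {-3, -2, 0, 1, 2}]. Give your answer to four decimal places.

P(T ∈ {-3, -2, 0, 1, 2}) = 1/4 + 1/3 + 1/12 + 1/12 + 1/6 = 11/12.
E[T | T ∈ {-3, -2, 0, 1, 2}] = [(-3)·1/4 + (-2)·1/3 + 0·1/12 + 1·1/12 + 2·1/6] / (11/12)
 = -1 / (11/12)
 = -12/11

-1.0909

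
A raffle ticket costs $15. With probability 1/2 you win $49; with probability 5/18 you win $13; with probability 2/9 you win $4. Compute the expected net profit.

E[payout] = 49·1/2 + 13·5/18 + 4·2/9
 = 49/2 + 65/18 + 8/9
 = 29
Net = 29 - 15 = 14

14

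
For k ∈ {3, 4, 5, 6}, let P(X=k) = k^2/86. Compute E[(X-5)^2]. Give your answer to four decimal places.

1.0233

E[(X-5)^2] = Σ (x-5)^2·P(X=x)
 = 4·9/86 + 1·8/43 + 0·25/86 + 1·18/43
 = 18/43 + 8/43 + 0 + 18/43
 = 44/43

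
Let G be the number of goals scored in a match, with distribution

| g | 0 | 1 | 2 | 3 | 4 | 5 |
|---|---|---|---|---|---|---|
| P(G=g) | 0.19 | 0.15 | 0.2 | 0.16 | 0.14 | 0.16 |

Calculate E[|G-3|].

1.53

E[|G-3|] = Σ |g-3|·P(G=g)
 = 3·0.19 + 2·0.15 + 1·0.2 + 0·0.16 + 1·0.14 + 2·0.16
 = 0.57 + 0.3 + 0.2 + 0 + 0.14 + 0.32
 = 1.53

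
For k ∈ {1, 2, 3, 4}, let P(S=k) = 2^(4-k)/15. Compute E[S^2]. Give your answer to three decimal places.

E[S^2] = Σ s^2·P(S=s)
 = 1·8/15 + 4·4/15 + 9·2/15 + 16·1/15
 = 8/15 + 16/15 + 6/5 + 16/15
 = 58/15

3.867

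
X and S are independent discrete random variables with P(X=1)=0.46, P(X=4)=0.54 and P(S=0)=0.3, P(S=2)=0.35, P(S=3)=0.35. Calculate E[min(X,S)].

E[min(X,S)] = Σ_x Σ_s min(x,s) · P(X=x)P(S=s)
 = 0·0.138 + 1·0.161 + 1·0.161 + 0·0.162 + 2·0.189 + 3·0.189
 = 0 + 0.161 + 0.161 + 0 + 0.378 + 0.567
 = 1.267

1.267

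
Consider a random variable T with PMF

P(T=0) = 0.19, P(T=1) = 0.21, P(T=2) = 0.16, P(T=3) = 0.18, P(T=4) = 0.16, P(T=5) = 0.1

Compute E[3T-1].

E[3T-1] = Σ (3t-1)·P(T=t)
 = (-1)·0.19 + 2·0.21 + 5·0.16 + 8·0.18 + 11·0.16 + 14·0.1
 = (-0.19) + 0.42 + 0.8 + 1.44 + 1.76 + 1.4
 = 5.63

5.63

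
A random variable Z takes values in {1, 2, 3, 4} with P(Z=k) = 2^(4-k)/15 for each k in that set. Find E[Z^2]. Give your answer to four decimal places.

E[Z^2] = Σ z^2·P(Z=z)
 = 1·8/15 + 4·4/15 + 9·2/15 + 16·1/15
 = 8/15 + 16/15 + 6/5 + 16/15
 = 58/15

3.8667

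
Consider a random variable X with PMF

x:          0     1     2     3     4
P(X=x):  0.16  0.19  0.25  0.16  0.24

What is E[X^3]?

E[X^3] = Σ x^3·P(X=x)
 = 0·0.16 + 1·0.19 + 8·0.25 + 27·0.16 + 64·0.24
 = 0 + 0.19 + 2 + 4.32 + 15.36
 = 21.87

21.87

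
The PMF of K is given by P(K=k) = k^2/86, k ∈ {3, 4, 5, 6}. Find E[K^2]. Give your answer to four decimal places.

26.2558

E[K^2] = Σ k^2·P(K=k)
 = 9·9/86 + 16·8/43 + 25·25/86 + 36·18/43
 = 81/86 + 128/43 + 625/86 + 648/43
 = 1129/43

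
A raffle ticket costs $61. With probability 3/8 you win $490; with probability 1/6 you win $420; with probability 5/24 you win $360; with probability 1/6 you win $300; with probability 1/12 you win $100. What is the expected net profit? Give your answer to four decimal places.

326.0833

E[payout] = 490·3/8 + 420·1/6 + 360·5/24 + 300·1/6 + 100·1/12
 = 735/4 + 70 + 75 + 50 + 25/3
 = 4645/12
Net = 4645/12 - 61 = 3913/12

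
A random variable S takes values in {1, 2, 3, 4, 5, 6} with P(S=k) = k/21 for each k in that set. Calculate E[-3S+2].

-11

E[-3S+2] = Σ (-3s+2)·P(S=s)
 = (-1)·1/21 + (-4)·2/21 + (-7)·1/7 + (-10)·4/21 + (-13)·5/21 + (-16)·2/7
 = (-1/21) + (-8/21) + (-1) + (-40/21) + (-65/21) + (-32/7)
 = -11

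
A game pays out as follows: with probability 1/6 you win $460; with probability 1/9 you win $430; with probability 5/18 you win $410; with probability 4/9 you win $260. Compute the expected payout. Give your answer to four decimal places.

353.8889

E[payout] = 460·1/6 + 430·1/9 + 410·5/18 + 260·4/9
 = 230/3 + 430/9 + 1025/9 + 1040/9
 = 3185/9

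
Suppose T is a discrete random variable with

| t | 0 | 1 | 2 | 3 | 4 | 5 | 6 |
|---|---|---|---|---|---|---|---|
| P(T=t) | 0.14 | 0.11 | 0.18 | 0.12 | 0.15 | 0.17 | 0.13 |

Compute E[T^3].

63.72

E[T^3] = Σ t^3·P(T=t)
 = 0·0.14 + 1·0.11 + 8·0.18 + 27·0.12 + 64·0.15 + 125·0.17 + 216·0.13
 = 0 + 0.11 + 1.44 + 3.24 + 9.6 + 21.25 + 28.08
 = 63.72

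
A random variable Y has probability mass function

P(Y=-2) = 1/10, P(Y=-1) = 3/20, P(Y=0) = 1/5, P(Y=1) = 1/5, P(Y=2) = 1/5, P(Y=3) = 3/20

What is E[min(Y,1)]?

E[min(Y,1)] = Σ min(y,1)·P(Y=y)
 = (-2)·1/10 + (-1)·3/20 + 0·1/5 + 1·1/5 + 1·1/5 + 1·3/20
 = (-1/5) + (-3/20) + 0 + 1/5 + 1/5 + 3/20
 = 1/5

0.2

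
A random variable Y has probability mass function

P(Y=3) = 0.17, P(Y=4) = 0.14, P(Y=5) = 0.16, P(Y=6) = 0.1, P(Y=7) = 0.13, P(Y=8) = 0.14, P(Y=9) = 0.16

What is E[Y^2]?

E[Y^2] = Σ y^2·P(Y=y)
 = 9·0.17 + 16·0.14 + 25·0.16 + 36·0.1 + 49·0.13 + 64·0.14 + 81·0.16
 = 1.53 + 2.24 + 4 + 3.6 + 6.37 + 8.96 + 12.96
 = 39.66

39.66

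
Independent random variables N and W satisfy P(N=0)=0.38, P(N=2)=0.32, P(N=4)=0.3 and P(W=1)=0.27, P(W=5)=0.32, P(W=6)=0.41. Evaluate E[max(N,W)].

E[max(N,W)] = Σ_n Σ_w max(n,w) · P(N=n)P(W=w)
 = 1·0.1026 + 5·0.1216 + 6·0.1558 + 2·0.0864 + 5·0.1024 + 6·0.1312 + 4·0.081 + 5·0.096 + 6·0.123
 = 0.1026 + 0.608 + 0.9348 + 0.1728 + 0.512 + 0.7872 + 0.324 + 0.48 + 0.738
 = 4.6594

4.6594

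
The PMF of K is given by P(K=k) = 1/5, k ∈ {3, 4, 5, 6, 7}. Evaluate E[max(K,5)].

E[max(K,5)] = Σ max(k,5)·P(K=k)
 = 5·1/5 + 5·1/5 + 5·1/5 + 6·1/5 + 7·1/5
 = 1 + 1 + 1 + 6/5 + 7/5
 = 28/5

5.6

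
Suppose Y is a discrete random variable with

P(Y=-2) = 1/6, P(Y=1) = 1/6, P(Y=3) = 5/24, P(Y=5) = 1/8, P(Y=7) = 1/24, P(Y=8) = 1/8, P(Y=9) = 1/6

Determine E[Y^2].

29.375

E[Y^2] = Σ y^2·P(Y=y)
 = 4·1/6 + 1·1/6 + 9·5/24 + 25·1/8 + 49·1/24 + 64·1/8 + 81·1/6
 = 2/3 + 1/6 + 15/8 + 25/8 + 49/24 + 8 + 27/2
 = 235/8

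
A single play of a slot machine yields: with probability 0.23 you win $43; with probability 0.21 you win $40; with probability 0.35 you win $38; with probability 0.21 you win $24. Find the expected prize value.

36.63

E[payout] = 43·0.23 + 40·0.21 + 38·0.35 + 24·0.21
 = 9.89 + 8.4 + 13.3 + 5.04
 = 36.63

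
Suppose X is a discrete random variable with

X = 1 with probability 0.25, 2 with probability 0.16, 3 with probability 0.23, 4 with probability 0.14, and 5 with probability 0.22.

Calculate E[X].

E[X] = Σ x·P(X=x)
 = 1·0.25 + 2·0.16 + 3·0.23 + 4·0.14 + 5·0.22
 = 0.25 + 0.32 + 0.69 + 0.56 + 1.1
 = 2.92

2.92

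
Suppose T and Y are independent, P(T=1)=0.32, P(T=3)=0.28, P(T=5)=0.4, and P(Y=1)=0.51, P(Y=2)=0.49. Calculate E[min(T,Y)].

1.3332

E[min(T,Y)] = Σ_t Σ_y min(t,y) · P(T=t)P(Y=y)
 = 1·0.1632 + 1·0.1568 + 1·0.1428 + 2·0.1372 + 1·0.204 + 2·0.196
 = 0.1632 + 0.1568 + 0.1428 + 0.2744 + 0.204 + 0.392
 = 1.3332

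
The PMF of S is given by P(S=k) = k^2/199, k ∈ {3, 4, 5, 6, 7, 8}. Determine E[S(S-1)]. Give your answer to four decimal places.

E[S(S-1)] = Σ s(s-1)·P(S=s)
 = 6·9/199 + 12·16/199 + 20·25/199 + 30·36/199 + 42·49/199 + 56·64/199
 = 54/199 + 192/199 + 500/199 + 1080/199 + 2058/199 + 3584/199
 = 7468/199

37.5276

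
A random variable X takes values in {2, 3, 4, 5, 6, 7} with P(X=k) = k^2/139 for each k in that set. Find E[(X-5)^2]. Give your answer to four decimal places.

E[(X-5)^2] = Σ (x-5)^2·P(X=x)
 = 9·4/139 + 4·9/139 + 1·16/139 + 0·25/139 + 1·36/139 + 4·49/139
 = 36/139 + 36/139 + 16/139 + 0 + 36/139 + 196/139
 = 320/139

2.3022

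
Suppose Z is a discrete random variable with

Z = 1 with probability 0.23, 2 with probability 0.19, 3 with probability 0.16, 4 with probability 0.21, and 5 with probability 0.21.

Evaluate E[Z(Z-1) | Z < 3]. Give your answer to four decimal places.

P(Z < 3) = 0.23 + 0.19 = 0.42.
E[Z(Z-1) | Z < 3] = [0·0.23 + 2·0.19] / 0.42
 = 0.38 / 0.42
 = 19/21

0.9048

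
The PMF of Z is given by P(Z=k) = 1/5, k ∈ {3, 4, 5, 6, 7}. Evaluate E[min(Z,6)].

E[min(Z,6)] = Σ min(z,6)·P(Z=z)
 = 3·1/5 + 4·1/5 + 5·1/5 + 6·1/5 + 6·1/5
 = 3/5 + 4/5 + 1 + 6/5 + 6/5
 = 24/5

4.8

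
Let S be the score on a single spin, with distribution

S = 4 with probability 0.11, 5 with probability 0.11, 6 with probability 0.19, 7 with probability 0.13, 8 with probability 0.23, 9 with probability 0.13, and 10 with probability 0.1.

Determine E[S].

E[S] = Σ s·P(S=s)
 = 4·0.11 + 5·0.11 + 6·0.19 + 7·0.13 + 8·0.23 + 9·0.13 + 10·0.1
 = 0.44 + 0.55 + 1.14 + 0.91 + 1.84 + 1.17 + 1
 = 7.05

7.05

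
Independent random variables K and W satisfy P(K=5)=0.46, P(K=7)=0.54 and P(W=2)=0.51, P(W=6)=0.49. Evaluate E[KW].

E[KW] = Σ_k Σ_w kw · P(K=k)P(W=w)
 = 10·0.2346 + 30·0.2254 + 14·0.2754 + 42·0.2646
 = 2.346 + 6.762 + 3.8556 + 11.1132
 = 24.0768

24.0768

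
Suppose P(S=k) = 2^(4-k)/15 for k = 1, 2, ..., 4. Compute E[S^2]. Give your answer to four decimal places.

3.8667

E[S^2] = Σ s^2·P(S=s)
 = 1·8/15 + 4·4/15 + 9·2/15 + 16·1/15
 = 8/15 + 16/15 + 6/5 + 16/15
 = 58/15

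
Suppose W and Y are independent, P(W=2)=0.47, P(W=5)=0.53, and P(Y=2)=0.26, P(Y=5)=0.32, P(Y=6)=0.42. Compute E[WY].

16.6576

E[WY] = Σ_w Σ_y wy · P(W=w)P(Y=y)
 = 4·0.1222 + 10·0.1504 + 12·0.1974 + 10·0.1378 + 25·0.1696 + 30·0.2226
 = 0.4888 + 1.504 + 2.3688 + 1.378 + 4.24 + 6.678
 = 16.6576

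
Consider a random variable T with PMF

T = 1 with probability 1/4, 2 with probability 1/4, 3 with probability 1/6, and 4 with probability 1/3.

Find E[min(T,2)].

E[min(T,2)] = Σ min(t,2)·P(T=t)
 = 1·1/4 + 2·1/4 + 2·1/6 + 2·1/3
 = 1/4 + 1/2 + 1/3 + 2/3
 = 7/4

1.75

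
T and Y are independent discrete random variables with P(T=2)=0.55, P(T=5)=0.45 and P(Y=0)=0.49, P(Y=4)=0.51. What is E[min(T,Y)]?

E[min(T,Y)] = Σ_t Σ_y min(t,y) · P(T=t)P(Y=y)
 = 0·0.2695 + 2·0.2805 + 0·0.2205 + 4·0.2295
 = 0 + 0.561 + 0 + 0.918
 = 1.479

1.479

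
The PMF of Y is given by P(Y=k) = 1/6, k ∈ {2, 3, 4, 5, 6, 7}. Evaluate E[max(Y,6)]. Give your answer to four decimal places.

E[max(Y,6)] = Σ max(y,6)·P(Y=y)
 = 6·1/6 + 6·1/6 + 6·1/6 + 6·1/6 + 6·1/6 + 7·1/6
 = 1 + 1 + 1 + 1 + 1 + 7/6
 = 37/6

6.1667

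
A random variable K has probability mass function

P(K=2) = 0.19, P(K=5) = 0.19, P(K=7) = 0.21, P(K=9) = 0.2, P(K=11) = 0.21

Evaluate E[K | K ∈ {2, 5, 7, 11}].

6.3875

P(K ∈ {2, 5, 7, 11}) = 0.19 + 0.19 + 0.21 + 0.21 = 0.8.
E[K | K ∈ {2, 5, 7, 11}] = [2·0.19 + 5·0.19 + 7·0.21 + 11·0.21] / 0.8
 = 5.11 / 0.8
 = 511/80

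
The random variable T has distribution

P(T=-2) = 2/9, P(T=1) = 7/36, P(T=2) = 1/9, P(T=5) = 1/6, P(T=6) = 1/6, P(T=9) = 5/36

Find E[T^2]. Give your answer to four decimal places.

22.9444

E[T^2] = Σ t^2·P(T=t)
 = 4·2/9 + 1·7/36 + 4·1/9 + 25·1/6 + 36·1/6 + 81·5/36
 = 8/9 + 7/36 + 4/9 + 25/6 + 6 + 45/4
 = 413/18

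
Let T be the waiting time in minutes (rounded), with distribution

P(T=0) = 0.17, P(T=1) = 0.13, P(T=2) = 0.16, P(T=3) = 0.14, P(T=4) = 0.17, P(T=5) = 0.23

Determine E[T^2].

10.5

E[T^2] = Σ t^2·P(T=t)
 = 0·0.17 + 1·0.13 + 4·0.16 + 9·0.14 + 16·0.17 + 25·0.23
 = 0 + 0.13 + 0.64 + 1.26 + 2.72 + 5.75
 = 10.5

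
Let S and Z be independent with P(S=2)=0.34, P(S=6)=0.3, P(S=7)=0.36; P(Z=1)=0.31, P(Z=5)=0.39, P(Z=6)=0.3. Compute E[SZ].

20.3

E[SZ] = Σ_s Σ_z sz · P(S=s)P(Z=z)
 = 2·0.1054 + 10·0.1326 + 12·0.102 + 6·0.093 + 30·0.117 + 36·0.09 + 7·0.1116 + 35·0.1404 + 42·0.108
 = 0.2108 + 1.326 + 1.224 + 0.558 + 3.51 + 3.24 + 0.7812 + 4.914 + 4.536
 = 20.3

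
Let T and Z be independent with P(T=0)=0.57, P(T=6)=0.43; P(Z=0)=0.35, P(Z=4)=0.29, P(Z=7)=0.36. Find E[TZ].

9.4944

E[TZ] = Σ_t Σ_z tz · P(T=t)P(Z=z)
 = 0·0.1995 + 0·0.1653 + 0·0.2052 + 0·0.1505 + 24·0.1247 + 42·0.1548
 = 0 + 0 + 0 + 0 + 2.9928 + 6.5016
 = 9.4944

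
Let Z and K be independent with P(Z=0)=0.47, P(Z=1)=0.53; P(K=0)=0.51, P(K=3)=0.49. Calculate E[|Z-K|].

E[|Z-K|] = Σ_z Σ_k |z-k| · P(Z=z)P(K=k)
 = 0·0.2397 + 3·0.2303 + 1·0.2703 + 2·0.2597
 = 0 + 0.6909 + 0.2703 + 0.5194
 = 1.4806

1.4806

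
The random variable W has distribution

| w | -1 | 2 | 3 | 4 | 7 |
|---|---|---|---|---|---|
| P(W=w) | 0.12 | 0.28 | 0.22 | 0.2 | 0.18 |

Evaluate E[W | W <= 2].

P(W <= 2) = 0.12 + 0.28 = 0.4.
E[W | W <= 2] = [(-1)·0.12 + 2·0.28] / 0.4
 = 0.44 / 0.4
 = 11/10

1.1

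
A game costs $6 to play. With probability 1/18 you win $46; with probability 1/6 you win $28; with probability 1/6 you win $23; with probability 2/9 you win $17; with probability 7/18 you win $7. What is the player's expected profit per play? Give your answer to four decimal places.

E[payout] = 46·1/18 + 28·1/6 + 23·1/6 + 17·2/9 + 7·7/18
 = 23/9 + 14/3 + 23/6 + 34/9 + 49/18
 = 158/9
Net = 158/9 - 6 = 104/9

11.5556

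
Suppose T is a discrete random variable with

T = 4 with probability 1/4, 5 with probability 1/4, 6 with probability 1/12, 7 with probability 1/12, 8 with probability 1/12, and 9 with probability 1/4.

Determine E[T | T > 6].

P(T > 6) = 1/12 + 1/12 + 1/4 = 5/12.
E[T | T > 6] = [7·1/12 + 8·1/12 + 9·1/4] / (5/12)
 = 7/2 / (5/12)
 = 42/5

8.4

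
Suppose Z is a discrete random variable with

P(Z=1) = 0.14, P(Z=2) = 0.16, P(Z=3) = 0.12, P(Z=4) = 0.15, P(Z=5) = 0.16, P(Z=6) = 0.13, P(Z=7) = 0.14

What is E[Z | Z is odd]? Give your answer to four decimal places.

4.0714

P(Z is odd) = 0.14 + 0.12 + 0.16 + 0.14 = 0.56.
E[Z | Z is odd] = [1·0.14 + 3·0.12 + 5·0.16 + 7·0.14] / 0.56
 = 2.28 / 0.56
 = 57/14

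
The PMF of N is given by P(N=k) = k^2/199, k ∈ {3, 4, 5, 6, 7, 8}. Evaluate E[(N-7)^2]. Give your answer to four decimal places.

E[(N-7)^2] = Σ (n-7)^2·P(N=n)
 = 16·9/199 + 9·16/199 + 4·25/199 + 1·36/199 + 0·49/199 + 1·64/199
 = 144/199 + 144/199 + 100/199 + 36/199 + 0 + 64/199
 = 488/199

2.4523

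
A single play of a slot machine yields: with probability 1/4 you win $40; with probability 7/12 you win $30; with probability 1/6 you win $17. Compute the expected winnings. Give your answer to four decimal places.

E[payout] = 40·1/4 + 30·7/12 + 17·1/6
 = 10 + 35/2 + 17/6
 = 91/3

30.3333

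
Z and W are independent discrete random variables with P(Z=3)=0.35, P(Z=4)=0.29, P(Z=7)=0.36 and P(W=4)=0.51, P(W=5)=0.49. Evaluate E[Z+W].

9.22

E[Z+W] = Σ_z Σ_w (z+w) · P(Z=z)P(W=w)
 = 7·0.1785 + 8·0.1715 + 8·0.1479 + 9·0.1421 + 11·0.1836 + 12·0.1764
 = 1.2495 + 1.372 + 1.1832 + 1.2789 + 2.0196 + 2.1168
 = 9.22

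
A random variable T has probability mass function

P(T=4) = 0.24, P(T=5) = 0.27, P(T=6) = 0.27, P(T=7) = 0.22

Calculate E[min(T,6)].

E[min(T,6)] = Σ min(t,6)·P(T=t)
 = 4·0.24 + 5·0.27 + 6·0.27 + 6·0.22
 = 0.96 + 1.35 + 1.62 + 1.32
 = 5.25

5.25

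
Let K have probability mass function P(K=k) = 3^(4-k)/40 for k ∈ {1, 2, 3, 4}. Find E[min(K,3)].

E[min(K,3)] = Σ min(k,3)·P(K=k)
 = 1·27/40 + 2·9/40 + 3·3/40 + 3·1/40
 = 27/40 + 9/20 + 9/40 + 3/40
 = 57/40

1.425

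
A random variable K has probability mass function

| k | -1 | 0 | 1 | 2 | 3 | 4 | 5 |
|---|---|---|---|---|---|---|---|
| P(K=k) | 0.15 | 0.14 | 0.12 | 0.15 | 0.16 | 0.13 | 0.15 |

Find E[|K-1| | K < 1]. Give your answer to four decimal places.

P(K < 1) = 0.15 + 0.14 = 0.29.
E[|K-1| | K < 1] = [2·0.15 + 1·0.14] / 0.29
 = 0.44 / 0.29
 = 44/29

1.5172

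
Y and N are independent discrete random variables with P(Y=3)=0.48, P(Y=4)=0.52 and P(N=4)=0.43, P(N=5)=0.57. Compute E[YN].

E[YN] = Σ_y Σ_n yn · P(Y=y)P(N=n)
 = 12·0.2064 + 15·0.2736 + 16·0.2236 + 20·0.2964
 = 2.4768 + 4.104 + 3.5776 + 5.928
 = 16.0864

16.0864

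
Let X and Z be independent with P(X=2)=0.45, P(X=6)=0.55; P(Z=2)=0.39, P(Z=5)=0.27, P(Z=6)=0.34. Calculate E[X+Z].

8.37

E[X+Z] = Σ_x Σ_z (x+z) · P(X=x)P(Z=z)
 = 4·0.1755 + 7·0.1215 + 8·0.153 + 8·0.2145 + 11·0.1485 + 12·0.187
 = 0.702 + 0.8505 + 1.224 + 1.716 + 1.6335 + 2.244
 = 8.37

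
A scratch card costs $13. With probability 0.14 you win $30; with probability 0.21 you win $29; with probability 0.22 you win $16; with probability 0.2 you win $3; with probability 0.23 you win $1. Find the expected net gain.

E[payout] = 30·0.14 + 29·0.21 + 16·0.22 + 3·0.2 + 1·0.23
 = 4.2 + 6.09 + 3.52 + 0.6 + 0.23
 = 14.64
Net = 14.64 - 13 = 1.64

1.64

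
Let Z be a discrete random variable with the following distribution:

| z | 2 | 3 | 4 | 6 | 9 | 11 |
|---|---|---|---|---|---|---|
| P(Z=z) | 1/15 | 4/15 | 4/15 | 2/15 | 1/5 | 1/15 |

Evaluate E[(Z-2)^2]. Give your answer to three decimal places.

E[(Z-2)^2] = Σ (z-2)^2·P(Z=z)
 = 0·1/15 + 1·4/15 + 4·4/15 + 16·2/15 + 49·1/5 + 81·1/15
 = 0 + 4/15 + 16/15 + 32/15 + 49/5 + 27/5
 = 56/3

18.667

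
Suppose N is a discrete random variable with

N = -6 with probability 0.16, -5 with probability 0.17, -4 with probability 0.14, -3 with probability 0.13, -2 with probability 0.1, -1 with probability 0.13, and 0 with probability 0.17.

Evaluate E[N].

-3.09

E[N] = Σ n·P(N=n)
 = (-6)·0.16 + (-5)·0.17 + (-4)·0.14 + (-3)·0.13 + (-2)·0.1 + (-1)·0.13 + 0·0.17
 = (-0.96) + (-0.85) + (-0.56) + (-0.39) + (-0.2) + (-0.13) + 0
 = -3.09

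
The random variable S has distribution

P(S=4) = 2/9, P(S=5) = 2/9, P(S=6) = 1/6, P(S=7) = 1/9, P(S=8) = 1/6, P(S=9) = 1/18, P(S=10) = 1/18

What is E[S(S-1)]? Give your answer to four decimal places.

35.1111

E[S(S-1)] = Σ s(s-1)·P(S=s)
 = 12·2/9 + 20·2/9 + 30·1/6 + 42·1/9 + 56·1/6 + 72·1/18 + 90·1/18
 = 8/3 + 40/9 + 5 + 14/3 + 28/3 + 4 + 5
 = 316/9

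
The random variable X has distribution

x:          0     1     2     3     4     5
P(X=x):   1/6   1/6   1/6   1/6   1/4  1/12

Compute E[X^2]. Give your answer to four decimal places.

E[X^2] = Σ x^2·P(X=x)
 = 0·1/6 + 1·1/6 + 4·1/6 + 9·1/6 + 16·1/4 + 25·1/12
 = 0 + 1/6 + 2/3 + 3/2 + 4 + 25/12
 = 101/12

8.4167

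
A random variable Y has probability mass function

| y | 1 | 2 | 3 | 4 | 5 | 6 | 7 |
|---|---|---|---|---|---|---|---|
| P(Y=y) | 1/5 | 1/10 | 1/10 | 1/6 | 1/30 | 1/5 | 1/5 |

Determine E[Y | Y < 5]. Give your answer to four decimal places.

2.4118

P(Y < 5) = 1/5 + 1/10 + 1/10 + 1/6 = 17/30.
E[Y | Y < 5] = [1·1/5 + 2·1/10 + 3·1/10 + 4·1/6] / (17/30)
 = 41/30 / (17/30)
 = 41/17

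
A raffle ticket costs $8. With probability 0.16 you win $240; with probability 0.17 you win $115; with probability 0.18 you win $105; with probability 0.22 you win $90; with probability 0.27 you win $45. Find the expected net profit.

100.8

E[payout] = 240·0.16 + 115·0.17 + 105·0.18 + 90·0.22 + 45·0.27
 = 38.4 + 19.55 + 18.9 + 19.8 + 12.15
 = 108.8
Net = 108.8 - 8 = 100.8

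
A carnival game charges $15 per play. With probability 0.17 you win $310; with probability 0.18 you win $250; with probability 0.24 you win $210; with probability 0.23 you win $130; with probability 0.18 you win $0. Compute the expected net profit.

163

E[payout] = 310·0.17 + 250·0.18 + 210·0.24 + 130·0.23 + 0·0.18
 = 52.7 + 45 + 50.4 + 29.9 + 0
 = 178
Net = 178 - 15 = 163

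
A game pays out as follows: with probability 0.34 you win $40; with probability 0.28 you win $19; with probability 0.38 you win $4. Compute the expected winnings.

E[payout] = 40·0.34 + 19·0.28 + 4·0.38
 = 13.6 + 5.32 + 1.52
 = 20.44

20.44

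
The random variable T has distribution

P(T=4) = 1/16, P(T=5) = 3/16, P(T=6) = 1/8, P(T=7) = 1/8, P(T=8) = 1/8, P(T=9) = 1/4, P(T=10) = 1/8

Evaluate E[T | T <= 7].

P(T <= 7) = 1/16 + 3/16 + 1/8 + 1/8 = 1/2.
E[T | T <= 7] = [4·1/16 + 5·3/16 + 6·1/8 + 7·1/8] / (1/2)
 = 45/16 / (1/2)
 = 45/8

5.625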